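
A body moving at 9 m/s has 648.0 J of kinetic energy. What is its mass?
m = 2·KE/v² = 2·648.0/(9)² = 16.0 kg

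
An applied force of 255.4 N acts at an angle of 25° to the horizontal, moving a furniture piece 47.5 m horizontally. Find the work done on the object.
W = F·d·cosθ = (255.4)(47.5)cos(25°) = 10990 J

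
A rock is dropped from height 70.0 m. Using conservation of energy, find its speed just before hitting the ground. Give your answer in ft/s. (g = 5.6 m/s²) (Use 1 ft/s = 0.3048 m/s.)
mgh = ½mv² ⇒ v = √(2gh) = √(2·5.6·70.0) = 28.0 m/s = 91.86 ft/s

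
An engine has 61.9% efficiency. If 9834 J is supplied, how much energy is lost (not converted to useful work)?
W_lost = W_in(1 − η) = 9834·(1 − 0.619) = 3747 J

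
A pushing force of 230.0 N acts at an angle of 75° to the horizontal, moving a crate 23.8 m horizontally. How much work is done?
W = F·d·cosθ = (230.0)(23.8)cos(75°) = 1417 J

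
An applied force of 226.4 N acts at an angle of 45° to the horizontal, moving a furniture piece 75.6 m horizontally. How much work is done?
W = F·d·cosθ = (226.4)(75.6)cos(45°) = 12100 J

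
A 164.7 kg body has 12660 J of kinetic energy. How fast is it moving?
v = √(2·KE/m) = √(2·12660/164.7) = 12.4 m/s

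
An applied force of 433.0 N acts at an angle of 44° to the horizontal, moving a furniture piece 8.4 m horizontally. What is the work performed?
W = F·d·cosθ = (433.0)(8.4)cos(44°) = 2616 J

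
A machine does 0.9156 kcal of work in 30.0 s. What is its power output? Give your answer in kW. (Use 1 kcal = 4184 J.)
Convert to SI: W = 3830.87 J, t = 30.0 s
P = W/t = 3830.87/30.0 = 127.696 W = 0.1277 kW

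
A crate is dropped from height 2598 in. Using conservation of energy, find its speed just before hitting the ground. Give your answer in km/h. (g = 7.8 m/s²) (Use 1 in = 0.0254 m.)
Convert to SI: h = 65.9892 m
mgh = ½mv² ⇒ v = √(2gh) = √(2·7.8·65.9892) = 32.0848 m/s = 115.5 km/h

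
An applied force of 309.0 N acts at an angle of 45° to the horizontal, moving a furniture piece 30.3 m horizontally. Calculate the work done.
W = F·d·cosθ = (309.0)(30.3)cos(45°) = 6620 J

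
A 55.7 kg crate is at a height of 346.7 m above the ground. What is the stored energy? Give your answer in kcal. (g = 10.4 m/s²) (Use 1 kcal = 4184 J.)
PE = mgh = (55.7)(10.4)(346.7) = 200836 J = 48.0 kcal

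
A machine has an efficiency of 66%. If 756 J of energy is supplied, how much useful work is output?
W_out = η·W_in = 0.66·756 = 498.96 J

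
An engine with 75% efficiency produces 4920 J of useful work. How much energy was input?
W_in = W_out/η = 4920/0.75 = 6560 J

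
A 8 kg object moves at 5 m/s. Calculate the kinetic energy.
KE = ½mv² = ½(8)(5)² = 100.0 J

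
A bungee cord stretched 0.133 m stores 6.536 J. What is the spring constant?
k = 2·PE/x² = 2·6.536/(0.133)² = 739.0 N/m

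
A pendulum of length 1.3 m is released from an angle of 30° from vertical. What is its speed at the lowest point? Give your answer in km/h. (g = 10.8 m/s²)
h = L(1 − cosθ) = 1.3(1 − cos30°) = 0.174167 m
v = √(2gh) = √(2·10.8·0.174167) = 1.93959 m/s = 6.983 km/h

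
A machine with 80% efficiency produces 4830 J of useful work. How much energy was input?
W_in = W_out/η = 4830/0.8 = 6038 J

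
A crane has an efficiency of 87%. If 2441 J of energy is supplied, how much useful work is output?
W_out = η·W_in = 0.87·2441 = 2123.67 J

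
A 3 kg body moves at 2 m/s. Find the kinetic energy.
KE = ½mv² = ½(3)(2)² = 6.0 J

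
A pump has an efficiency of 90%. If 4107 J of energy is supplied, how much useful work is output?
W_out = η·W_in = 0.9·4107 = 3696.3 J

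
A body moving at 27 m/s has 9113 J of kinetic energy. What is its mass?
m = 2·KE/v² = 2·9113/(27)² = 25.0 kg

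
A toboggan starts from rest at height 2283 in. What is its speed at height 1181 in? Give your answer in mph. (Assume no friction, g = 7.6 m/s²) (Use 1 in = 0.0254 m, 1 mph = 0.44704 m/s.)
Convert to SI: h₁−h₂ = 27.9908 m
mgh₁ = mgh₂ + ½mv² ⇒ v = √(2g(h₁−h₂)) = √(2·7.6·27.9908) = 20.6267 m/s = 46.14 mph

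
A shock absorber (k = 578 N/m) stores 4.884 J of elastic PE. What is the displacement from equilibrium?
x = √(2·PE/k) = √(2·4.884/578) = 0.13 m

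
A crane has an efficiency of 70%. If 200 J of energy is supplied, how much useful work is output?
W_out = η·W_in = 0.7·200 = 140.0 J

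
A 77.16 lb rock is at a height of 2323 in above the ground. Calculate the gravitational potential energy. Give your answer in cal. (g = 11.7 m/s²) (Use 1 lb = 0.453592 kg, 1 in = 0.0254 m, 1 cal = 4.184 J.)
Convert to SI: m = 34.9992 kg, h = 59.0042 m
PE = mgh = (34.9992)(11.7)(59.0042) = 24161.6 J = 5775 cal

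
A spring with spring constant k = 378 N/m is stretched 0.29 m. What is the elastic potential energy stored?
PE = ½kx² = ½(378)(0.29)² = 15.89 J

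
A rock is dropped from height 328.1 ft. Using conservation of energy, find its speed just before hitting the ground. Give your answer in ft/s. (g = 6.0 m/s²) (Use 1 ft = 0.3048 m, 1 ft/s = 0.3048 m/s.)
Convert to SI: h = 100.005 m
mgh = ½mv² ⇒ v = √(2gh) = √(2·6.0·100.005) = 34.6419 m/s = 113.7 ft/s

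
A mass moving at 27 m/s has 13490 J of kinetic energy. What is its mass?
m = 2·KE/v² = 2·13490/(27)² = 37.01 kg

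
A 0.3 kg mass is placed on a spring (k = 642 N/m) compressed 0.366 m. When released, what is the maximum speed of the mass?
½kx² = ½mv² ⇒ v = x√(k/m) = (0.366)√(642/0.3) = 16.93 m/s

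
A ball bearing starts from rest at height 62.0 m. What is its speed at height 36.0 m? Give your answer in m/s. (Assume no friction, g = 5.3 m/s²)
mgh₁ = mgh₂ + ½mv² ⇒ v = √(2g(h₁−h₂)) = √(2·5.3·26.0) = 16.6 m/s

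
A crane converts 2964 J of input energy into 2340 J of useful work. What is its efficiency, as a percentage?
η = W_out/W_in = 2340/2964 = 78.95%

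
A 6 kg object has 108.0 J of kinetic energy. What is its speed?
v = √(2·KE/m) = √(2·108.0/6) = 6.0 m/s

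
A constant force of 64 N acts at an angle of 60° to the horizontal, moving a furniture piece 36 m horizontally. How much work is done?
W = F·d·cosθ = (64)(36)cos(60°) = 1152 J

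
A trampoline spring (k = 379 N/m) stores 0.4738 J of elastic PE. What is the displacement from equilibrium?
x = √(2·PE/k) = √(2·0.4738/379) = 0.05 m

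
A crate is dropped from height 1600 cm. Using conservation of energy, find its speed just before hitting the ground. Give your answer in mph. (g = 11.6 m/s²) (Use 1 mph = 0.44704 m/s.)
Convert to SI: h = 16.0 m
mgh = ½mv² ⇒ v = √(2gh) = √(2·11.6·16.0) = 19.2666 m/s = 43.1 mph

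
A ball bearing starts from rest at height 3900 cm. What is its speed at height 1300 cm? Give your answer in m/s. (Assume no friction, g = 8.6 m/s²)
Convert to SI: h₁−h₂ = 26.0 m
mgh₁ = mgh₂ + ½mv² ⇒ v = √(2g(h₁−h₂)) = √(2·8.6·26.0) = 21.15 m/s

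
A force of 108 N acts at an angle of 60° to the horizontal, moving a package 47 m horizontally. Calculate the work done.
W = F·d·cosθ = (108)(47)cos(60°) = 2538 J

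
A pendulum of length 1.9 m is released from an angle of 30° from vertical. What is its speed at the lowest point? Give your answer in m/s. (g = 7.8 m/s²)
h = L(1 − cosθ) = 1.9(1 − cos30°) = 0.254552 m
v = √(2gh) = √(2·7.8·0.254552) = 1.993 m/s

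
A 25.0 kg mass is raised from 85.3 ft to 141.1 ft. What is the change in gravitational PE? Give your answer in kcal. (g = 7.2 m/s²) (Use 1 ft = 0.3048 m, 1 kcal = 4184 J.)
Convert to SI: m = 25.0 kg, Δh = 17.0078 m
ΔPE = mgΔh = (25.0)(7.2)(17.0078) = 3061.41 J = 0.7317 kcal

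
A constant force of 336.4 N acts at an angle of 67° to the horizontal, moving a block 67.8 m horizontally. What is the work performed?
W = F·d·cosθ = (336.4)(67.8)cos(67°) = 8912 J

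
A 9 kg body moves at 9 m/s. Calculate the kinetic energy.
KE = ½mv² = ½(9)(9)² = 364.5 J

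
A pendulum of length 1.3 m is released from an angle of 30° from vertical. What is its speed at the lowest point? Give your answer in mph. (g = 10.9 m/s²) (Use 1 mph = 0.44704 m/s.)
h = L(1 − cosθ) = 1.3(1 − cos30°) = 0.174167 m
v = √(2gh) = √(2·10.9·0.174167) = 1.94855 m/s = 4.359 mph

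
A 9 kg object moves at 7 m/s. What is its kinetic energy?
KE = ½mv² = ½(9)(7)² = 220.5 J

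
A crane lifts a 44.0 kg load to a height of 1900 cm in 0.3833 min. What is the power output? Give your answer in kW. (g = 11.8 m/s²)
Convert to SI: m = 44.0 kg, h = 19.0 m, t = 22.998 s
P = mgh/t = (44.0)(11.8)(19.0)/22.998 = 428.942 W = 0.4289 kW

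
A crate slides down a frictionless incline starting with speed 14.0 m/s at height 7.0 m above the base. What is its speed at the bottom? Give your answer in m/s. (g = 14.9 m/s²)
½mv₀² + mgh = ½mv² ⇒ v = √(v₀² + 2gh) = √(14.0² + 2·14.9·7.0) = 20.11 m/s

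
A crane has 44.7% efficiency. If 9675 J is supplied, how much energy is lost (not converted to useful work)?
W_lost = W_in(1 − η) = 9675·(1 − 0.447) = 5350 J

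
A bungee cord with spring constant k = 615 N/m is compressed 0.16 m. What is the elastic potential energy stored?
PE = ½kx² = ½(615)(0.16)² = 7.872 J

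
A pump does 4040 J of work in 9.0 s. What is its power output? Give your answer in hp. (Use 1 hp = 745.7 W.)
P = W/t = 4040.0/9.0 = 448.889 W = 0.602 hp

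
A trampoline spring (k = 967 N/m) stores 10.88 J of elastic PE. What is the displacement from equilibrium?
x = √(2·PE/k) = √(2·10.88/967) = 0.15 m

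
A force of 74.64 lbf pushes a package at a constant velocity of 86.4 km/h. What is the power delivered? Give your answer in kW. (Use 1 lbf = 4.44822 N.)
Convert to SI: F = 332.015 N, v = 24.0 m/s
P = Fv = (332.015)(24.0) = 7968.36 W = 7.968 kW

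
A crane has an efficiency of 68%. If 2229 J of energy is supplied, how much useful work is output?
W_out = η·W_in = 0.68·2229 = 1515.72 J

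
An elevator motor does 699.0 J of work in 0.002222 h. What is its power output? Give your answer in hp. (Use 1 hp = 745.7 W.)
Convert to SI: W = 699.0 J, t = 7.9992 s
P = W/t = 699.0/7.9992 = 87.3837 W = 0.1172 hp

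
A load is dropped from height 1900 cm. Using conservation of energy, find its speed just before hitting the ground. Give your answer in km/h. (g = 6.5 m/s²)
Convert to SI: h = 19.0 m
mgh = ½mv² ⇒ v = √(2gh) = √(2·6.5·19.0) = 15.7162 m/s = 56.58 km/h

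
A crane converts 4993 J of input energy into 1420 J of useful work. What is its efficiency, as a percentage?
η = W_out/W_in = 1420/4993 = 28.44%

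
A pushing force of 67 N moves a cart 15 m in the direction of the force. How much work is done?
W = F·d = (67)(15) = 1005 J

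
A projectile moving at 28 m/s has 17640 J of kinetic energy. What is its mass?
m = 2·KE/v² = 2·17640/(28)² = 45.0 kg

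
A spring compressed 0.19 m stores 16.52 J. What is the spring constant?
k = 2·PE/x² = 2·16.52/(0.19)² = 915.2 N/m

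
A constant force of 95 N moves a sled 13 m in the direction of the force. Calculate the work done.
W = F·d = (95)(13) = 1235 J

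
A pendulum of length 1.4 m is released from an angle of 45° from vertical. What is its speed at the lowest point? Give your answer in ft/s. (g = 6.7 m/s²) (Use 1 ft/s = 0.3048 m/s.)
h = L(1 − cosθ) = 1.4(1 − cos45°) = 0.410051 m
v = √(2gh) = √(2·6.7·0.410051) = 2.34407 m/s = 7.691 ft/s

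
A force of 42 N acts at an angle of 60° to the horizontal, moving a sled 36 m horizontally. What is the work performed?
W = F·d·cosθ = (42)(36)cos(60°) = 756.0 J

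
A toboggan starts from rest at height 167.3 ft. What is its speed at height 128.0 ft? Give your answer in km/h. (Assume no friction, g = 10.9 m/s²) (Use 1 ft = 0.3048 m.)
Convert to SI: h₁−h₂ = 11.9786 m
mgh₁ = mgh₂ + ½mv² ⇒ v = √(2g(h₁−h₂)) = √(2·10.9·11.9786) = 16.1597 m/s = 58.17 km/h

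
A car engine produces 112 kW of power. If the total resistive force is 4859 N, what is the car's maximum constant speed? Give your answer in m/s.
P = Fv ⇒ v = P/F = 112000 W/4859.0 N = 23.05 m/s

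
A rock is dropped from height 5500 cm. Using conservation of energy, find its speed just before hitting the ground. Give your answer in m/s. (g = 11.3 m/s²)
Convert to SI: h = 55.0 m
mgh = ½mv² ⇒ v = √(2gh) = √(2·11.3·55.0) = 35.26 m/s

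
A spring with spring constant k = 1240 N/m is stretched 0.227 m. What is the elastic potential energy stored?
PE = ½kx² = ½(1240)(0.227)² = 31.95 J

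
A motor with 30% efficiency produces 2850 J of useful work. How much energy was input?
W_in = W_out/η = 2850/0.3 = 9500 J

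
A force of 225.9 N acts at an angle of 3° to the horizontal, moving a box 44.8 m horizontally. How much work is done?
W = F·d·cosθ = (225.9)(44.8)cos(3°) = 10110 J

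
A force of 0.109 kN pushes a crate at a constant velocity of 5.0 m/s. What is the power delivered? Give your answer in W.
Convert to SI: F = 109.0 N, v = 5.0 m/s
P = Fv = (109.0)(5.0) = 545.0 W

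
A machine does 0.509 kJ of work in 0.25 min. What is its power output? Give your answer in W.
Convert to SI: W = 509.0 J, t = 15.0 s
P = W/t = 509.0/15.0 = 33.93 W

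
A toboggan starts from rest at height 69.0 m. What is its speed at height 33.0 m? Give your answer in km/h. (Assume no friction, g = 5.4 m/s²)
mgh₁ = mgh₂ + ½mv² ⇒ v = √(2g(h₁−h₂)) = √(2·5.4·36.0) = 19.718 m/s = 70.98 km/h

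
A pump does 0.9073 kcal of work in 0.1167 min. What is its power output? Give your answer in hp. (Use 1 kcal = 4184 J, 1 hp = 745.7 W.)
Convert to SI: W = 3796.14 J, t = 7.002 s
P = W/t = 3796.14/7.002 = 542.151 W = 0.727 hp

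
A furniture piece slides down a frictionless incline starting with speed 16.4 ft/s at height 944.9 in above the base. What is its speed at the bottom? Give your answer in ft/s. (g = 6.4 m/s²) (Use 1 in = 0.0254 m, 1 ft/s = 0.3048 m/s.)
Convert to SI: v₀ = 4.99872 m/s, h = 24.0005 m
½mv₀² + mgh = ½mv² ⇒ v = √(v₀² + 2gh) = √(4.99872² + 2·6.4·24.0005) = 18.2262 m/s = 59.8 ft/s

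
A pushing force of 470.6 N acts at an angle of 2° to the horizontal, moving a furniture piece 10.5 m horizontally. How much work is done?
W = F·d·cosθ = (470.6)(10.5)cos(2°) = 4938 J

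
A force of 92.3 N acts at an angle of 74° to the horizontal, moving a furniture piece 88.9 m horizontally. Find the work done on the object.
W = F·d·cosθ = (92.3)(88.9)cos(74°) = 2262 J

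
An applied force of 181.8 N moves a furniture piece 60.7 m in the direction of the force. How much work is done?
W = F·d = (181.8)(60.7) = 11040 J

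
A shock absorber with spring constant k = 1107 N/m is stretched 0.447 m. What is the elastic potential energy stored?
PE = ½kx² = ½(1107)(0.447)² = 110.6 J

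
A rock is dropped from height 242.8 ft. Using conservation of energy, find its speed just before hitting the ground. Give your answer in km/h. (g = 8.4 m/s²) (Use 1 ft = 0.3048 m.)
Convert to SI: h = 74.0054 m
mgh = ½mv² ⇒ v = √(2gh) = √(2·8.4·74.0054) = 35.2603 m/s = 126.9 km/h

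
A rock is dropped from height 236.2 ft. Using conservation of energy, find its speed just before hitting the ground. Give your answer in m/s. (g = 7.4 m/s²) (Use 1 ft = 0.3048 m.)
Convert to SI: h = 71.9938 m
mgh = ½mv² ⇒ v = √(2gh) = √(2·7.4·71.9938) = 32.64 m/s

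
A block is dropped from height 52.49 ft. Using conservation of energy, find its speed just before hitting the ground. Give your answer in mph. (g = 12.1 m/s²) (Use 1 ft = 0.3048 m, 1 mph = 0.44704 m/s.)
Convert to SI: h = 15.999 m
mgh = ½mv² ⇒ v = √(2gh) = √(2·12.1·15.999) = 19.6768 m/s = 44.02 mph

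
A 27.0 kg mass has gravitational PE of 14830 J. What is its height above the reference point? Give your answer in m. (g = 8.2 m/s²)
h = PE/(mg) = 14830.0/(27.0·8.2) = 66.98 m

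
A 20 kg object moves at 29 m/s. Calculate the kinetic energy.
KE = ½mv² = ½(20)(29)² = 8410.0 J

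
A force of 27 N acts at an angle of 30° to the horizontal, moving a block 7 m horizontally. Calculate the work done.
W = F·d·cosθ = (27)(7)cos(30°) = 163.7 J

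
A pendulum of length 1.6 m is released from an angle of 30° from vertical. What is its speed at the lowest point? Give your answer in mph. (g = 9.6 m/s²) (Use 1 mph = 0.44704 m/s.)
h = L(1 − cosθ) = 1.6(1 − cos30°) = 0.214359 m
v = √(2gh) = √(2·9.6·0.214359) = 2.02872 m/s = 4.538 mph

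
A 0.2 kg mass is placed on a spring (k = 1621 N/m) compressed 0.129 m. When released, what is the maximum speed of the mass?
½kx² = ½mv² ⇒ v = x√(k/m) = (0.129)√(1621/0.2) = 11.61 m/s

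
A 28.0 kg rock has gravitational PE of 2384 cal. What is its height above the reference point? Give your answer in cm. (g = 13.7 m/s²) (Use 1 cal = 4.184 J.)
Convert to SI: m = 28.0 kg, PE = 9974.66 J
h = PE/(mg) = 9974.66/(28.0·13.7) = 26.0028 m = 2600 cm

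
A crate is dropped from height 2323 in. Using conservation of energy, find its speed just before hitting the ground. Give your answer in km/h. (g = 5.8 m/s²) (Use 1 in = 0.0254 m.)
Convert to SI: h = 59.0042 m
mgh = ½mv² ⇒ v = √(2gh) = √(2·5.8·59.0042) = 26.162 m/s = 94.18 km/h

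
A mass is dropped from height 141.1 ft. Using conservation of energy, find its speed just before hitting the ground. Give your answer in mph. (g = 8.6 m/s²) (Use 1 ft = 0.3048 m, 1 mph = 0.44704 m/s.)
Convert to SI: h = 43.0073 m
mgh = ½mv² ⇒ v = √(2gh) = √(2·8.6·43.0073) = 27.1979 m/s = 60.84 mph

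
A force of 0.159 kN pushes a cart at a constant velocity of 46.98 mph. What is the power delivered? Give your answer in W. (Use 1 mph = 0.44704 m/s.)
Convert to SI: F = 159.0 N, v = 21.0019 m/s
P = Fv = (159.0)(21.0019) = 3339 W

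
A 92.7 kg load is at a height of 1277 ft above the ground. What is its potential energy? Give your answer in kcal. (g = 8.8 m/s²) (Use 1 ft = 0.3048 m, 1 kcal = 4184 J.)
Convert to SI: m = 92.7 kg, h = 389.23 m
PE = mgh = (92.7)(8.8)(389.23) = 317518 J = 75.89 kcal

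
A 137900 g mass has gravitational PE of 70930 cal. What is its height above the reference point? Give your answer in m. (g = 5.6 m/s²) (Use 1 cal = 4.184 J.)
Convert to SI: m = 137.9 kg, PE = 296771 J
h = PE/(mg) = 296771/(137.9·5.6) = 384.3 m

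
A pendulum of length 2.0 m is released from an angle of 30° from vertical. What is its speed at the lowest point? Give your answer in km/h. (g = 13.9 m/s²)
h = L(1 − cosθ) = 2.0(1 − cos30°) = 0.267949 m
v = √(2gh) = √(2·13.9·0.267949) = 2.72928 m/s = 9.825 km/h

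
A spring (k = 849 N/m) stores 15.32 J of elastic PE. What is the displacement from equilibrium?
x = √(2·PE/k) = √(2·15.32/849) = 0.19 m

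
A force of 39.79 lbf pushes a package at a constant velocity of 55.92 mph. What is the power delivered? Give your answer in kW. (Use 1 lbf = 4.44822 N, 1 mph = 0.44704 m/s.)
Convert to SI: F = 176.995 N, v = 24.9985 m/s
P = Fv = (176.995)(24.9985) = 4424.6 W = 4.425 kW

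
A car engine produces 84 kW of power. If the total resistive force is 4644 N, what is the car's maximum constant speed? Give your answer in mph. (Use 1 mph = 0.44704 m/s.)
P = Fv ⇒ v = P/F = 84000 W/4644.0 N = 18.0879 m/s = 40.46 mph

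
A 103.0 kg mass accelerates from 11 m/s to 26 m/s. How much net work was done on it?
W = ΔKE = ½m(v₂² − v₁²) = ½(103.0)(26² − 11²) = 28582.5 J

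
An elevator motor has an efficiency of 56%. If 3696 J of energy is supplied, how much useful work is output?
W_out = η·W_in = 0.56·3696 = 2069.76 J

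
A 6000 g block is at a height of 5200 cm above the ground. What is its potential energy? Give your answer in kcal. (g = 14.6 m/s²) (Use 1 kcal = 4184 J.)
Convert to SI: m = 6.0 kg, h = 52.0 m
PE = mgh = (6.0)(14.6)(52.0) = 4555.2 J = 1.089 kcal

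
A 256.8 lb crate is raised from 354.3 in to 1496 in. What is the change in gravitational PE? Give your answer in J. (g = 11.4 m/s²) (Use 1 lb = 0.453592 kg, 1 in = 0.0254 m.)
Convert to SI: m = 116.482 kg, Δh = 28.9992 m
ΔPE = mgΔh = (116.482)(11.4)(28.9992) = 38510 J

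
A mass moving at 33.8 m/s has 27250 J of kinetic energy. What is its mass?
m = 2·KE/v² = 2·27250/(33.8)² = 47.7 kg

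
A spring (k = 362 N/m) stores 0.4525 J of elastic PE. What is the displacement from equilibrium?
x = √(2·PE/k) = √(2·0.4525/362) = 0.05 m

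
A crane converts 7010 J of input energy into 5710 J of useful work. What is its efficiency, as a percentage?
η = W_out/W_in = 5710/7010 = 81.46%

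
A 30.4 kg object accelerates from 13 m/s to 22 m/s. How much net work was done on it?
W = ΔKE = ½m(v₂² − v₁²) = ½(30.4)(22² − 13²) = 4788.0 J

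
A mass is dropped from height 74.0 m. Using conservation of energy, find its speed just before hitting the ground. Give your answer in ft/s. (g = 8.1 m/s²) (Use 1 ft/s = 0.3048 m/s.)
mgh = ½mv² ⇒ v = √(2gh) = √(2·8.1·74.0) = 34.6237 m/s = 113.6 ft/s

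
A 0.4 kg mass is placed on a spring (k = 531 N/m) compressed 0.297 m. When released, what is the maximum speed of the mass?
½kx² = ½mv² ⇒ v = x√(k/m) = (0.297)√(531/0.4) = 10.82 m/s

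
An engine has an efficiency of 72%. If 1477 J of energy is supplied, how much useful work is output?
W_out = η·W_in = 0.72·1477 = 1063.44 J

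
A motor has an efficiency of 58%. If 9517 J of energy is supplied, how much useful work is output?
W_out = η·W_in = 0.58·9517 = 5519.86 J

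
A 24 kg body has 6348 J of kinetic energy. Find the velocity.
v = √(2·KE/m) = √(2·6348/24) = 23.0 m/s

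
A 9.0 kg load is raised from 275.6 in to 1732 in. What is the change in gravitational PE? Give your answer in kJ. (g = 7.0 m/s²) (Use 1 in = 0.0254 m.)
Convert to SI: m = 9.0 kg, Δh = 36.9926 m
ΔPE = mgΔh = (9.0)(7.0)(36.9926) = 2330.53 J = 2.331 kJ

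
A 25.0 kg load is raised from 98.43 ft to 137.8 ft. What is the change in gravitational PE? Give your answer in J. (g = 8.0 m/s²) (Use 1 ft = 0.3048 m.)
Convert to SI: m = 25.0 kg, Δh = 12.0 m
ΔPE = mgΔh = (25.0)(8.0)(12.0) = 2400 J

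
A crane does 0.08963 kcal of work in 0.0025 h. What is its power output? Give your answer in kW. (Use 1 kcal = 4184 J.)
Convert to SI: W = 375.012 J, t = 9.0 s
P = W/t = 375.012/9.0 = 41.668 W = 0.04167 kW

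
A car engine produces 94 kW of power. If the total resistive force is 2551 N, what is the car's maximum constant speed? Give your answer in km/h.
P = Fv ⇒ v = P/F = 94000 W/2551.0 N = 36.8483 m/s = 132.7 km/h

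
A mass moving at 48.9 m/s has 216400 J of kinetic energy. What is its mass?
m = 2·KE/v² = 2·216400/(48.9)² = 181.0 kg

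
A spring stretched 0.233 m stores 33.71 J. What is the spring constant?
k = 2·PE/x² = 2·33.71/(0.233)² = 1242 N/m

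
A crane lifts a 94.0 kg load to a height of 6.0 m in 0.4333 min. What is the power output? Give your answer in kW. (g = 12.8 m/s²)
Convert to SI: m = 94.0 kg, h = 6.0 m, t = 25.998 s
P = mgh/t = (94.0)(12.8)(6.0)/25.998 = 277.683 W = 0.2777 kW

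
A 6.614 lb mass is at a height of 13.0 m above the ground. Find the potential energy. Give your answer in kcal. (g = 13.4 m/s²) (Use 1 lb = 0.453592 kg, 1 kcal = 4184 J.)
Convert to SI: m = 3.00006 kg, h = 13.0 m
PE = mgh = (3.00006)(13.4)(13.0) = 522.61 J = 0.1249 kcal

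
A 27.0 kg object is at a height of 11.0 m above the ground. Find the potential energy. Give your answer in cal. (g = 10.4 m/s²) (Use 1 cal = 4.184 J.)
PE = mgh = (27.0)(10.4)(11.0) = 3088.8 J = 738.2 cal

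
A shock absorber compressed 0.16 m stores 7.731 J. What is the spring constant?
k = 2·PE/x² = 2·7.731/(0.16)² = 604.0 N/m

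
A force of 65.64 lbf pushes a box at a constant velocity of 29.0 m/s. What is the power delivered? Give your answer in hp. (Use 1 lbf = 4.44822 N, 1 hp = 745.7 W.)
Convert to SI: F = 291.981 N, v = 29.0 m/s
P = Fv = (291.981)(29.0) = 8467.45 W = 11.36 hp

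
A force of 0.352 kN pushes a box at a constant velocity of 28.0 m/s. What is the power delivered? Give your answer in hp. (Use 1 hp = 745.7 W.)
Convert to SI: F = 352.0 N, v = 28.0 m/s
P = Fv = (352.0)(28.0) = 9856.0 W = 13.22 hp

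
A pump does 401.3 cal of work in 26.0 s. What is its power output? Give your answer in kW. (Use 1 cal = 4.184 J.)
Convert to SI: W = 1679.04 J, t = 26.0 s
P = W/t = 1679.04/26.0 = 64.5784 W = 0.06458 kW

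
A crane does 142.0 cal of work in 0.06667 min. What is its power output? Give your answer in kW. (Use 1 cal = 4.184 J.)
Convert to SI: W = 594.128 J, t = 4.0002 s
P = W/t = 594.128/4.0002 = 148.525 W = 0.1485 kW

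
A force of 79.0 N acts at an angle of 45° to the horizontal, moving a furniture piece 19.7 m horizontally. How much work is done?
W = F·d·cosθ = (79.0)(19.7)cos(45°) = 1100 J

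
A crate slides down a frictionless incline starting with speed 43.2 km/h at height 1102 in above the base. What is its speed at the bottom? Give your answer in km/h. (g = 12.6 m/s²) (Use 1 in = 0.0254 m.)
Convert to SI: v₀ = 12.0 m/s, h = 27.9908 m
½mv₀² + mgh = ½mv² ⇒ v = √(v₀² + 2gh) = √(12.0² + 2·12.6·27.9908) = 29.1439 m/s = 104.9 km/h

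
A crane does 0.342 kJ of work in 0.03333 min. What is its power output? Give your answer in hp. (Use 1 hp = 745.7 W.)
Convert to SI: W = 342.0 J, t = 1.9998 s
P = W/t = 342.0/1.9998 = 171.017 W = 0.2293 hp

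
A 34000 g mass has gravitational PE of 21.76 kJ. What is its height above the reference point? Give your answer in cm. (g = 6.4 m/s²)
Convert to SI: m = 34.0 kg, PE = 21760.0 J
h = PE/(mg) = 21760.0/(34.0·6.4) = 100.0 m = 10000 cm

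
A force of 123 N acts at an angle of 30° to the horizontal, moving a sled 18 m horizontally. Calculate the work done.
W = F·d·cosθ = (123)(18)cos(30°) = 1917 J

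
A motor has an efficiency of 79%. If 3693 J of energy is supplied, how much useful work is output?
W_out = η·W_in = 0.79·3693 = 2917.47 J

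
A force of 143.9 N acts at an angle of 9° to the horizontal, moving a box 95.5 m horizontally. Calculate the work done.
W = F·d·cosθ = (143.9)(95.5)cos(9°) = 13570 J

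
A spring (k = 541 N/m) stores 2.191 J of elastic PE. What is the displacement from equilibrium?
x = √(2·PE/k) = √(2·2.191/541) = 0.09 m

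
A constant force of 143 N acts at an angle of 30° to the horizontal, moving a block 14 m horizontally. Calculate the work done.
W = F·d·cosθ = (143)(14)cos(30°) = 1734 J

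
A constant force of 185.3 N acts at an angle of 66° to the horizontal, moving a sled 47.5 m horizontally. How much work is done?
W = F·d·cosθ = (185.3)(47.5)cos(66°) = 3580 J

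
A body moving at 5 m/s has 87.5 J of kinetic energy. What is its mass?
m = 2·KE/v² = 2·87.5/(5)² = 7.0 kg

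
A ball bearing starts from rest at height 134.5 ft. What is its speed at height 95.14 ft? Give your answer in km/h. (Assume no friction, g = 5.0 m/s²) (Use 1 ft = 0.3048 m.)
Convert to SI: h₁−h₂ = 11.9969 m
mgh₁ = mgh₂ + ½mv² ⇒ v = √(2g(h₁−h₂)) = √(2·5.0·11.9969) = 10.953 m/s = 39.43 km/h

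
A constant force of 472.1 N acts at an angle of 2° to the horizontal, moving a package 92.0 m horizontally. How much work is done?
W = F·d·cosθ = (472.1)(92.0)cos(2°) = 43410 J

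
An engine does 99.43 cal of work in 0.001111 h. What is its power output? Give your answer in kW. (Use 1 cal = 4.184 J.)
Convert to SI: W = 416.015 J, t = 3.9996 s
P = W/t = 416.015/3.9996 = 104.014 W = 0.104 kW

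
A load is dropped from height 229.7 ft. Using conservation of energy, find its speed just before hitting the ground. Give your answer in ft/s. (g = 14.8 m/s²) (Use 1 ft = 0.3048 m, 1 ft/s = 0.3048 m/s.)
Convert to SI: h = 70.0126 m
mgh = ½mv² ⇒ v = √(2gh) = √(2·14.8·70.0126) = 45.5233 m/s = 149.4 ft/s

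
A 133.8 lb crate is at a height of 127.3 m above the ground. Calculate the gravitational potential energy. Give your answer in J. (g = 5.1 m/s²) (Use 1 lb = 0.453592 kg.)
Convert to SI: m = 60.6906 kg, h = 127.3 m
PE = mgh = (60.6906)(5.1)(127.3) = 39400 J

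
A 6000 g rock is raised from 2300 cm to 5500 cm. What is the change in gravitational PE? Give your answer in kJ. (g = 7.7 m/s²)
Convert to SI: m = 6.0 kg, Δh = 32.0 m
ΔPE = mgΔh = (6.0)(7.7)(32.0) = 1478.4 J = 1.478 kJ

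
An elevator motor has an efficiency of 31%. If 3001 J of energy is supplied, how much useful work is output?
W_out = η·W_in = 0.31·3001 = 930.31 J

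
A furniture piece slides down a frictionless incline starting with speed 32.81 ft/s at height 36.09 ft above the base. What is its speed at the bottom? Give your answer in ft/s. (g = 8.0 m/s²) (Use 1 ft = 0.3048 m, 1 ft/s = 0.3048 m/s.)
Convert to SI: v₀ = 10.0005 m/s, h = 11.0002 m
½mv₀² + mgh = ½mv² ⇒ v = √(v₀² + 2gh) = √(10.0005² + 2·8.0·11.0002) = 16.6137 m/s = 54.51 ft/s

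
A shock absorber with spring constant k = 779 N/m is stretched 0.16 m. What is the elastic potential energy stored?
PE = ½kx² = ½(779)(0.16)² = 9.971 J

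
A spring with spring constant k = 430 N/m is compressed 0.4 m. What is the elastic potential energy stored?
PE = ½kx² = ½(430)(0.4)² = 34.4 J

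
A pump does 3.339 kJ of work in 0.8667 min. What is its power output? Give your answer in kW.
Convert to SI: W = 3339.0 J, t = 52.002 s
P = W/t = 3339.0/52.002 = 64.2091 W = 0.06421 kW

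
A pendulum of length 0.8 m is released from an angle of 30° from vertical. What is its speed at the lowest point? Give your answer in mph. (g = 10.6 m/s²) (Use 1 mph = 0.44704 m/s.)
h = L(1 − cosθ) = 0.8(1 − cos30°) = 0.10718 m
v = √(2gh) = √(2·10.6·0.10718) = 1.50738 m/s = 3.372 mph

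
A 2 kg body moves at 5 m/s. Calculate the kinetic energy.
KE = ½mv² = ½(2)(5)² = 25.0 J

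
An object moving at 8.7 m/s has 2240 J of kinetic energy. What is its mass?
m = 2·KE/v² = 2·2240/(8.7)² = 59.19 kg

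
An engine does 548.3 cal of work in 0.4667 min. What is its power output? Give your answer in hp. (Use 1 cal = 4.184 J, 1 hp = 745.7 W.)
Convert to SI: W = 2294.09 J, t = 28.002 s
P = W/t = 2294.09/28.002 = 81.9258 W = 0.1099 hp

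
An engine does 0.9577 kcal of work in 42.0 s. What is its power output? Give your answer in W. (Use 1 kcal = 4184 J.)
Convert to SI: W = 4007.02 J, t = 42.0 s
P = W/t = 4007.02/42.0 = 95.41 W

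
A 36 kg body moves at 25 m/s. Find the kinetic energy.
KE = ½mv² = ½(36)(25)² = 11250.0 J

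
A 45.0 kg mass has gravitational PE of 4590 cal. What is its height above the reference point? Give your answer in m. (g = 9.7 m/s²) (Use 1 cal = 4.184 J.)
Convert to SI: m = 45.0 kg, PE = 19204.6 J
h = PE/(mg) = 19204.6/(45.0·9.7) = 44.0 m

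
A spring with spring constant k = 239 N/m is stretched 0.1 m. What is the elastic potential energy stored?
PE = ½kx² = ½(239)(0.1)² = 1.195 J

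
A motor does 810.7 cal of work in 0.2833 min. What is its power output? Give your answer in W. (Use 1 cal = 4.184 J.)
Convert to SI: W = 3391.97 J, t = 16.998 s
P = W/t = 3391.97/16.998 = 199.6 W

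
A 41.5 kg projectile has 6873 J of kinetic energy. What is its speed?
v = √(2·KE/m) = √(2·6873/41.5) = 18.2 m/s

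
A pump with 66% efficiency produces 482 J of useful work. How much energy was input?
W_in = W_out/η = 482/0.66 = 730.3 J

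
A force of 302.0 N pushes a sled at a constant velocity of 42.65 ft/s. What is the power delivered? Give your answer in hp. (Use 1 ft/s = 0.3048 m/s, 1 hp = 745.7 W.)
Convert to SI: F = 302.0 N, v = 12.9997 m/s
P = Fv = (302.0)(12.9997) = 3925.92 W = 5.265 hp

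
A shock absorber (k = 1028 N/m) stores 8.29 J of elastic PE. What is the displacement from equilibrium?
x = √(2·PE/k) = √(2·8.29/1028) = 0.127 m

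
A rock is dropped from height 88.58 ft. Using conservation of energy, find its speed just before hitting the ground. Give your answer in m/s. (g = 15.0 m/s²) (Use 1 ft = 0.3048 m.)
Convert to SI: h = 26.9992 m
mgh = ½mv² ⇒ v = √(2gh) = √(2·15.0·26.9992) = 28.46 m/s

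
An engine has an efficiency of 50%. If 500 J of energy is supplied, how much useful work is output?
W_out = η·W_in = 0.5·500 = 250.0 J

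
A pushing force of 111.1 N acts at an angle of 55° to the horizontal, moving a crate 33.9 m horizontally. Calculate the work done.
W = F·d·cosθ = (111.1)(33.9)cos(55°) = 2160 J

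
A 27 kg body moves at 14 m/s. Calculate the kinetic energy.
KE = ½mv² = ½(27)(14)² = 2646.0 J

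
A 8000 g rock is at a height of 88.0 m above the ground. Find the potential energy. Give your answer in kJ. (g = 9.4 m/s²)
Convert to SI: m = 8.0 kg, h = 88.0 m
PE = mgh = (8.0)(9.4)(88.0) = 6617.6 J = 6.618 kJ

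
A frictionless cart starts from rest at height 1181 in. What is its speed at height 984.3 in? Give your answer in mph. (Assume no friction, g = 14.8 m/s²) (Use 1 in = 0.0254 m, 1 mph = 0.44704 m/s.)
Convert to SI: h₁−h₂ = 4.99618 m
mgh₁ = mgh₂ + ½mv² ⇒ v = √(2g(h₁−h₂)) = √(2·14.8·4.99618) = 12.1609 m/s = 27.2 mph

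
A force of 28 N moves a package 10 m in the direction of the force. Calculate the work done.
W = F·d = (28)(10) = 280.0 J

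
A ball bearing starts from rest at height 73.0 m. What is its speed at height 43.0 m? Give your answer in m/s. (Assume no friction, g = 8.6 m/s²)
mgh₁ = mgh₂ + ½mv² ⇒ v = √(2g(h₁−h₂)) = √(2·8.6·30.0) = 22.72 m/s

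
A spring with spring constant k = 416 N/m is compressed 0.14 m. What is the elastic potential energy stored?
PE = ½kx² = ½(416)(0.14)² = 4.077 J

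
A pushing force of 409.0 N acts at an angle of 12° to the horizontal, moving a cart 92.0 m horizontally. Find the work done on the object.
W = F·d·cosθ = (409.0)(92.0)cos(12°) = 36810 J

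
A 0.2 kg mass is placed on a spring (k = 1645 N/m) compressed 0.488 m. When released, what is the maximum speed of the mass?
½kx² = ½mv² ⇒ v = x√(k/m) = (0.488)√(1645/0.2) = 44.26 m/s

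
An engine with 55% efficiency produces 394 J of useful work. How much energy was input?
W_in = W_out/η = 394/0.55 = 716.4 J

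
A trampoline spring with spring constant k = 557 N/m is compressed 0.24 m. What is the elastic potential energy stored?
PE = ½kx² = ½(557)(0.24)² = 16.04 J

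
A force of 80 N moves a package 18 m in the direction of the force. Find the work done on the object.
W = F·d = (80)(18) = 1440 J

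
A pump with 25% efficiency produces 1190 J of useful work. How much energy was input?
W_in = W_out/η = 1190/0.25 = 4760 J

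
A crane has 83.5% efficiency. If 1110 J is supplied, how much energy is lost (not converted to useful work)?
W_lost = W_in(1 − η) = 1110·(1 − 0.835) = 183.2 J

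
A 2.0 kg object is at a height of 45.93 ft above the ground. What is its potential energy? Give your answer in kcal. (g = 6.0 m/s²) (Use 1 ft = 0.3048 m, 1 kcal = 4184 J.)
Convert to SI: m = 2.0 kg, h = 13.9995 m
PE = mgh = (2.0)(6.0)(13.9995) = 167.994 J = 0.04015 kcal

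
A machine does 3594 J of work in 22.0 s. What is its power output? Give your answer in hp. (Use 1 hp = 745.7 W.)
P = W/t = 3594.0/22.0 = 163.364 W = 0.2191 hp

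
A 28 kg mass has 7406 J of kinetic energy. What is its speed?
v = √(2·KE/m) = √(2·7406/28) = 23.0 m/s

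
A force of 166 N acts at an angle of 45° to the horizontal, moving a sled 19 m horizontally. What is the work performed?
W = F·d·cosθ = (166)(19)cos(45°) = 2230 J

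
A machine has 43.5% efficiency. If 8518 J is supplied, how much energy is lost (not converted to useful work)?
W_lost = W_in(1 − η) = 8518·(1 − 0.435) = 4813 J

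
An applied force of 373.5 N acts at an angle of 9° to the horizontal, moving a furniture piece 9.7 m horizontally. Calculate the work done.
W = F·d·cosθ = (373.5)(9.7)cos(9°) = 3578 J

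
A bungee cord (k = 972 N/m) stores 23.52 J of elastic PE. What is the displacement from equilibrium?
x = √(2·PE/k) = √(2·23.52/972) = 0.22 m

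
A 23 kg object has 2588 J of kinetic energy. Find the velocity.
v = √(2·KE/m) = √(2·2588/23) = 15.0 m/s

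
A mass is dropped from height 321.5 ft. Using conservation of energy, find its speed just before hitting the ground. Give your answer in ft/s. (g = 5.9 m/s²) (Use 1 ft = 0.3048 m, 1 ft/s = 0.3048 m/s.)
Convert to SI: h = 97.9932 m
mgh = ½mv² ⇒ v = √(2gh) = √(2·5.9·97.9932) = 34.0047 m/s = 111.6 ft/s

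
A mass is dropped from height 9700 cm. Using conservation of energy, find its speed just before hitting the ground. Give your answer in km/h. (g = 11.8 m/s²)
Convert to SI: h = 97.0 m
mgh = ½mv² ⇒ v = √(2gh) = √(2·11.8·97.0) = 47.8456 m/s = 172.2 km/h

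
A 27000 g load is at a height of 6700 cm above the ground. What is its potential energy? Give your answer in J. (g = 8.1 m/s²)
Convert to SI: m = 27.0 kg, h = 67.0 m
PE = mgh = (27.0)(8.1)(67.0) = 14650 J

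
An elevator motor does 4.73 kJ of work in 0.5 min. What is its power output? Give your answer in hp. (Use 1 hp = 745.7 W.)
Convert to SI: W = 4730.0 J, t = 30.0 s
P = W/t = 4730.0/30.0 = 157.667 W = 0.2114 hp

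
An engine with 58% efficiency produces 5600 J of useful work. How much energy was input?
W_in = W_out/η = 5600/0.58 = 9655 J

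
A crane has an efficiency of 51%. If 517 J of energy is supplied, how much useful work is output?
W_out = η·W_in = 0.51·517 = 263.67 J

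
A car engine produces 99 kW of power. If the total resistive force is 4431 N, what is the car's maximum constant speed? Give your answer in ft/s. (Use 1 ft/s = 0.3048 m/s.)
P = Fv ⇒ v = P/F = 99000 W/4431.0 N = 22.3426 m/s = 73.3 ft/s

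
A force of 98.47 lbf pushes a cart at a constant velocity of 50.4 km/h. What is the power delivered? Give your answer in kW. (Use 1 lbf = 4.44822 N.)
Convert to SI: F = 438.016 N, v = 14.0 m/s
P = Fv = (438.016)(14.0) = 6132.23 W = 6.132 kW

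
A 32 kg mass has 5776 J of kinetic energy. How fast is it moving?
v = √(2·KE/m) = √(2·5776/32) = 19.0 m/s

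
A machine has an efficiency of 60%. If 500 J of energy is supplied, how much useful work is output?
W_out = η·W_in = 0.6·500 = 300.0 J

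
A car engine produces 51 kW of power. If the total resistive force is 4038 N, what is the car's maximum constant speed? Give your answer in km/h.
P = Fv ⇒ v = P/F = 51000 W/4038.0 N = 12.63 m/s = 45.47 km/h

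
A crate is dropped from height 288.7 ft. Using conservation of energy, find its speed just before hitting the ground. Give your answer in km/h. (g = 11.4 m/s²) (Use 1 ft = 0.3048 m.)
Convert to SI: h = 87.9958 m
mgh = ½mv² ⇒ v = √(2gh) = √(2·11.4·87.9958) = 44.7918 m/s = 161.3 km/h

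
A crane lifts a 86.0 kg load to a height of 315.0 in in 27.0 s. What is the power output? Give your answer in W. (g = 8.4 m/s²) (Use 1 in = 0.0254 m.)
Convert to SI: m = 86.0 kg, h = 8.001 m, t = 27.0 s
P = mgh/t = (86.0)(8.4)(8.001)/27.0 = 214.1 W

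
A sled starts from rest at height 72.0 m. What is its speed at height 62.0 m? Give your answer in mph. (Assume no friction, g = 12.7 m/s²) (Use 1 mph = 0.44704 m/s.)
mgh₁ = mgh₂ + ½mv² ⇒ v = √(2g(h₁−h₂)) = √(2·12.7·10.0) = 15.9374 m/s = 35.65 mph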